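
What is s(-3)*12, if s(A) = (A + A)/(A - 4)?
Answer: 72/7 ≈ 10.286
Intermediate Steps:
s(A) = 2*A/(-4 + A) (s(A) = (2*A)/(-4 + A) = 2*A/(-4 + A))
s(-3)*12 = (2*(-3)/(-4 - 3))*12 = (2*(-3)/(-7))*12 = (2*(-3)*(-⅐))*12 = (6/7)*12 = 72/7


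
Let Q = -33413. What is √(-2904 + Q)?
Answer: I*√36317 ≈ 190.57*I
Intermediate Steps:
√(-2904 + Q) = √(-2904 - 33413) = √(-36317) = I*√36317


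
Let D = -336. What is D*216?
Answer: -72576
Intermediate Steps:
D*216 = -336*216 = -72576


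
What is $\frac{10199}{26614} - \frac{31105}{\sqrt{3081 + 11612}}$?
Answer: $\frac{1457}{3802} - \frac{31105 \sqrt{14693}}{14693} \approx -256.23$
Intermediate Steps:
$\frac{10199}{26614} - \frac{31105}{\sqrt{3081 + 11612}} = 10199 \cdot \frac{1}{26614} - \frac{31105}{\sqrt{14693}} = \frac{1457}{3802} - 31105 \frac{\sqrt{14693}}{14693} = \frac{1457}{3802} - \frac{31105 \sqrt{14693}}{14693}$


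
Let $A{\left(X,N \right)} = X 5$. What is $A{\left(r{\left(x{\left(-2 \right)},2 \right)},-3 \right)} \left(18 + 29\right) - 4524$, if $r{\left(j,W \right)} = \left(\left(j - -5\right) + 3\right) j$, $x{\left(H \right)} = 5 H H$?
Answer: $127076$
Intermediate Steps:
$x{\left(H \right)} = 5 H^{2}$
$r{\left(j,W \right)} = j \left(8 + j\right)$ ($r{\left(j,W \right)} = \left(\left(j + 5\right) + 3\right) j = \left(\left(5 + j\right) + 3\right) j = \left(8 + j\right) j = j \left(8 + j\right)$)
$A{\left(X,N \right)} = 5 X$
$A{\left(r{\left(x{\left(-2 \right)},2 \right)},-3 \right)} \left(18 + 29\right) - 4524 = 5 \cdot 5 \left(-2\right)^{2} \left(8 + 5 \left(-2\right)^{2}\right) \left(18 + 29\right) - 4524 = 5 \cdot 5 \cdot 4 \left(8 + 5 \cdot 4\right) 47 - 4524 = 5 \cdot 20 \left(8 + 20\right) 47 - 4524 = 5 \cdot 20 \cdot 28 \cdot 47 - 4524 = 5 \cdot 560 \cdot 47 - 4524 = 2800 \cdot 47 - 4524 = 131600 - 4524 = 127076$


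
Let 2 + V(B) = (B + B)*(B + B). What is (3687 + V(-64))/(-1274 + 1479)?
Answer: 20069/205 ≈ 97.898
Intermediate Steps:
V(B) = -2 + 4*B**2 (V(B) = -2 + (B + B)*(B + B) = -2 + (2*B)*(2*B) = -2 + 4*B**2)
(3687 + V(-64))/(-1274 + 1479) = (3687 + (-2 + 4*(-64)**2))/(-1274 + 1479) = (3687 + (-2 + 4*4096))/205 = (3687 + (-2 + 16384))*(1/205) = (3687 + 16382)*(1/205) = 20069*(1/205) = 20069/205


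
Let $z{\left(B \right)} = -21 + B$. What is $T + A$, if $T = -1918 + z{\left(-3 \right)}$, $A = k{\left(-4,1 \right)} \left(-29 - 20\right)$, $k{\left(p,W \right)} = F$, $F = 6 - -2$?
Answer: $-2334$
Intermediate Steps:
$F = 8$ ($F = 6 + 2 = 8$)
$k{\left(p,W \right)} = 8$
$A = -392$ ($A = 8 \left(-29 - 20\right) = 8 \left(-49\right) = -392$)
$T = -1942$ ($T = -1918 - 24 = -1942$)
$T + A = -1942 - 392 = -2334$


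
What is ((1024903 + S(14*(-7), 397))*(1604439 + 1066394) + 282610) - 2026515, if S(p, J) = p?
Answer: 2737081268660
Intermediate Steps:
((1024903 + S(14*(-7), 397))*(1604439 + 1066394) + 282610) - 2026515 = ((1024903 + 14*(-7))*(1604439 + 1066394) + 282610) - 2026515 = ((1024903 - 98)*2670833 + 282610) - 2026515 = (1024805*2670833 + 282610) - 2026515 = (2737083012565 + 282610) - 2026515 = 2737083295175 - 2026515 = 2737081268660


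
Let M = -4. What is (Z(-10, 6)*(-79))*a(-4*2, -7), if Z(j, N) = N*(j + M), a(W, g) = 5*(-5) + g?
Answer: -212352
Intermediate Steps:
a(W, g) = -25 + g
Z(j, N) = N*(-4 + j) (Z(j, N) = N*(j - 4) = N*(-4 + j))
(Z(-10, 6)*(-79))*a(-4*2, -7) = ((6*(-4 - 10))*(-79))*(-25 - 7) = ((6*(-14))*(-79))*(-32) = -84*(-79)*(-32) = 6636*(-32) = -212352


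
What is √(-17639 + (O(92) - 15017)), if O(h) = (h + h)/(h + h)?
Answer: I*√32655 ≈ 180.71*I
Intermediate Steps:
O(h) = 1 (O(h) = (2*h)/((2*h)) = (2*h)*(1/(2*h)) = 1)
√(-17639 + (O(92) - 15017)) = √(-17639 + (1 - 15017)) = √(-17639 - 15016) = √(-32655) = I*√32655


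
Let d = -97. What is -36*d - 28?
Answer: 3464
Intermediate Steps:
-36*d - 28 = -36*(-97) - 28 = 3492 - 28 = 3464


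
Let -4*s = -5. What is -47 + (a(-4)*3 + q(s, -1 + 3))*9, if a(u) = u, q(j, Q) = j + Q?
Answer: -503/4 ≈ -125.75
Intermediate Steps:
s = 5/4 (s = -1/4*(-5) = 5/4 ≈ 1.2500)
q(j, Q) = Q + j
-47 + (a(-4)*3 + q(s, -1 + 3))*9 = -47 + (-4*3 + ((-1 + 3) + 5/4))*9 = -47 + (-12 + (2 + 5/4))*9 = -47 + (-12 + 13/4)*9 = -47 - 35/4*9 = -47 - 315/4 = -503/4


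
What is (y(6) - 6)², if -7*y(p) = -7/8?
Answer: 2209/64 ≈ 34.516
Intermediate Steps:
y(p) = ⅛ (y(p) = -(-1)/8 = -⅐*(-7/8) = ⅛)
(y(6) - 6)² = (⅛ - 6)² = (-47/8)² = 2209/64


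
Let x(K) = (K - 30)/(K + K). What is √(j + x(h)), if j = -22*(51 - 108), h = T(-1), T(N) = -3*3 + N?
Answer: 2*√314 ≈ 35.440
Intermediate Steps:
T(N) = -9 + N
h = -10 (h = -9 - 1 = -10)
j = 1254 (j = -22*(-57) = 1254)
x(K) = (-30 + K)/(2*K) (x(K) = (-30 + K)/((2*K)) = (-30 + K)*(1/(2*K)) = (-30 + K)/(2*K))
√(j + x(h)) = √(1254 + (½)*(-30 - 10)/(-10)) = √(1254 + (½)*(-⅒)*(-40)) = √(1254 + 2) = √1256 = 2*√314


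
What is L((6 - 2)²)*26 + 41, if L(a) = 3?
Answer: 119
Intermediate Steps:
L((6 - 2)²)*26 + 41 = 3*26 + 41 = 78 + 41 = 119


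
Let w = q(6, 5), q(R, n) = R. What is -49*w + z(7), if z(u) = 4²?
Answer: -278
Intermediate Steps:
w = 6
z(u) = 16
-49*w + z(7) = -49*6 + 16 = -294 + 16 = -278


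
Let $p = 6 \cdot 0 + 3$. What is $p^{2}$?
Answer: $9$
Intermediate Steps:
$p = 3$ ($p = 0 + 3 = 3$)
$p^{2} = 3^{2} = 9$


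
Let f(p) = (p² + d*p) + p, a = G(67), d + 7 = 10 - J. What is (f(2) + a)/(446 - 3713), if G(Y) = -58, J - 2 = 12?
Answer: 74/3267 ≈ 0.022651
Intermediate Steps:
J = 14 (J = 2 + 12 = 14)
d = -11 (d = -7 + (10 - 1*14) = -7 + (10 - 14) = -7 - 4 = -11)
a = -58
f(p) = p² - 10*p (f(p) = (p² - 11*p) + p = p² - 10*p)
(f(2) + a)/(446 - 3713) = (2*(-10 + 2) - 58)/(446 - 3713) = (2*(-8) - 58)/(-3267) = (-16 - 58)*(-1/3267) = -74*(-1/3267) = 74/3267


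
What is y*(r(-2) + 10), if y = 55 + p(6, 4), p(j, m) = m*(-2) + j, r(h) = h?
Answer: 424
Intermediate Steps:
p(j, m) = j - 2*m (p(j, m) = -2*m + j = j - 2*m)
y = 53 (y = 55 + (6 - 2*4) = 55 + (6 - 8) = 55 - 2 = 53)
y*(r(-2) + 10) = 53*(-2 + 10) = 53*8 = 424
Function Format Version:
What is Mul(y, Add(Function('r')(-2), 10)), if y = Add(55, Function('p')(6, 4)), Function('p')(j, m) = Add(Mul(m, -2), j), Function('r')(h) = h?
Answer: 424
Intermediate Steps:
Function('p')(j, m) = Add(j, Mul(-2, m)) (Function('p')(j, m) = Add(Mul(-2, m), j) = Add(j, Mul(-2, m)))
y = 53 (y = Add(55, Add(6, Mul(-2, 4))) = Add(55, Add(6, -8)) = Add(55, -2) = 53)
Mul(y, Add(Function('r')(-2), 10)) = Mul(53, Add(-2, 10)) = Mul(53, 8) = 424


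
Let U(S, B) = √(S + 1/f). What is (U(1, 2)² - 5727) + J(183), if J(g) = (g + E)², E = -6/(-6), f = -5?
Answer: 140649/5 ≈ 28130.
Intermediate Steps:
E = 1 (E = -6*(-⅙) = 1)
U(S, B) = √(-⅕ + S) (U(S, B) = √(S + 1/(-5)) = √(S - ⅕) = √(-⅕ + S))
J(g) = (1 + g)² (J(g) = (g + 1)² = (1 + g)²)
(U(1, 2)² - 5727) + J(183) = ((√(-5 + 25*1)/5)² - 5727) + (1 + 183)² = ((√(-5 + 25)/5)² - 5727) + 184² = ((√20/5)² - 5727) + 33856 = (((2*√5)/5)² - 5727) + 33856 = ((2*√5/5)² - 5727) + 33856 = (⅘ - 5727) + 33856 = -28631/5 + 33856 = 140649/5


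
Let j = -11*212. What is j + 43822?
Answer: 41490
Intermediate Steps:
j = -2332
j + 43822 = -2332 + 43822 = 41490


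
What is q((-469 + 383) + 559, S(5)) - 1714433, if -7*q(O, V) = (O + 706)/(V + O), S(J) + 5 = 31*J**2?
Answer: -14917282712/8701 ≈ -1.7144e+6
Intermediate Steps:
S(J) = -5 + 31*J**2
q(O, V) = -(706 + O)/(7*(O + V)) (q(O, V) = -(O + 706)/(7*(V + O)) = -(706 + O)/(7*(O + V)))
q((-469 + 383) + 559, S(5)) - 1714433 = (-706 - ((-469 + 383) + 559))/(7*(((-469 + 383) + 559) + (-5 + 31*5**2))) - 1714433 = (-706 - (-86 + 559))/(7*((-86 + 559) + (-5 + 31*25))) - 1714433 = (-706 - 1*473)/(7*(473 + (-5 + 775))) - 1714433 = (-706 - 473)/(7*(473 + 770)) - 1714433 = (1/7)*(-1179)/1243 - 1714433 = (1/7)*(1/1243)*(-1179) - 1714433 = -1179/8701 - 1714433 = -14917282712/8701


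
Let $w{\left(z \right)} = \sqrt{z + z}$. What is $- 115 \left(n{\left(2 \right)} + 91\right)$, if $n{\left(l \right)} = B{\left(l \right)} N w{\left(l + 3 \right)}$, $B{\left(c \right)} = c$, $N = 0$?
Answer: $-10465$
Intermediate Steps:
$w{\left(z \right)} = \sqrt{2} \sqrt{z}$ ($w{\left(z \right)} = \sqrt{2 z} = \sqrt{2} \sqrt{z}$)
$n{\left(l \right)} = 0$ ($n{\left(l \right)} = l 0 \sqrt{2} \sqrt{l + 3} = 0 \sqrt{2} \sqrt{3 + l} = 0$)
$- 115 \left(n{\left(2 \right)} + 91\right) = - 115 \left(0 + 91\right) = \left(-115\right) 91 = -10465$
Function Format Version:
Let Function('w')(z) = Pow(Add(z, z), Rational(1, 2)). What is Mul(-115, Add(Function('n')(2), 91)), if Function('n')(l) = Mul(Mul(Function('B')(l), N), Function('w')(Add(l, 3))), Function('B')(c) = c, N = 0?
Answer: -10465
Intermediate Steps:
Function('w')(z) = Mul(Pow(2, Rational(1, 2)), Pow(z, Rational(1, 2))) (Function('w')(z) = Pow(Mul(2, z), Rational(1, 2)) = Mul(Pow(2, Rational(1, 2)), Pow(z, Rational(1, 2))))
Function('n')(l) = 0 (Function('n')(l) = Mul(Mul(l, 0), Mul(Pow(2, Rational(1, 2)), Pow(Add(l, 3), Rational(1, 2)))) = Mul(0, Mul(Pow(2, Rational(1, 2)), Pow(Add(3, l), Rational(1, 2)))) = 0)
Mul(-115, Add(Function('n')(2), 91)) = Mul(-115, Add(0, 91)) = Mul(-115, 91) = -10465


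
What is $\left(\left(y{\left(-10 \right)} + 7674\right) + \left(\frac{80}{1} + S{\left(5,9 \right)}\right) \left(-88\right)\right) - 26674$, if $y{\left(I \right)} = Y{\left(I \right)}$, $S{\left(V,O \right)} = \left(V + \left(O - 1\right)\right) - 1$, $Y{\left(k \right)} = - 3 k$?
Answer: $-27066$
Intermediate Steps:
$S{\left(V,O \right)} = -2 + O + V$ ($S{\left(V,O \right)} = \left(V + \left(-1 + O\right)\right) - 1 = \left(-1 + O + V\right) - 1 = -2 + O + V$)
$y{\left(I \right)} = - 3 I$
$\left(\left(y{\left(-10 \right)} + 7674\right) + \left(\frac{80}{1} + S{\left(5,9 \right)}\right) \left(-88\right)\right) - 26674 = \left(\left(\left(-3\right) \left(-10\right) + 7674\right) + \left(\frac{80}{1} + \left(-2 + 9 + 5\right)\right) \left(-88\right)\right) - 26674 = \left(\left(30 + 7674\right) + \left(80 \cdot 1 + 12\right) \left(-88\right)\right) - 26674 = \left(7704 + \left(80 + 12\right) \left(-88\right)\right) - 26674 = \left(7704 + 92 \left(-88\right)\right) - 26674 = \left(7704 - 8096\right) - 26674 = -392 - 26674 = -27066$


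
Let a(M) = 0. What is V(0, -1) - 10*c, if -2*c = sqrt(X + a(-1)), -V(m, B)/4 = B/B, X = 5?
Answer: -4 + 5*sqrt(5) ≈ 7.1803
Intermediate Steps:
V(m, B) = -4 (V(m, B) = -4*B/B = -4*1 = -4)
c = -sqrt(5)/2 (c = -sqrt(5 + 0)/2 = -sqrt(5)/2 ≈ -1.1180)
V(0, -1) - 10*c = -4 - (-5)*sqrt(5) = -4 + 5*sqrt(5)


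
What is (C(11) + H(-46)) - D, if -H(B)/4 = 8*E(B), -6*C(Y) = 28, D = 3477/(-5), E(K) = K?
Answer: 32441/15 ≈ 2162.7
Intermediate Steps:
D = -3477/5 (D = 3477*(-⅕) = -3477/5 ≈ -695.40)
C(Y) = -14/3 (C(Y) = -⅙*28 = -14/3)
H(B) = -32*B
(C(11) + H(-46)) - D = (-14/3 - 32*(-46)) - 1*(-3477/5) = (-14/3 + 1472) + 3477/5 = 4402/3 + 3477/5 = 32441/15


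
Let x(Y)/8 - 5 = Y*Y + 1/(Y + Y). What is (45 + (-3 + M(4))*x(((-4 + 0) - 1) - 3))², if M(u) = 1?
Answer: 1119364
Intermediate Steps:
x(Y) = 40 + 4/Y + 8*Y² (x(Y) = 40 + 8*(Y*Y + 1/(Y + Y)) = 40 + 8*(Y² + 1/(2*Y)) = 40 + (4/Y + 8*Y²) = 40 + 4/Y + 8*Y²)
(45 + (-3 + M(4))*x(((-4 + 0) - 1) - 3))² = (45 + (-3 + 1)*(40 + 4/(((-4 + 0) - 1) - 3) + 8*(((-4 + 0) - 1) - 3)²))² = (45 - 2*(40 + 4/((-4 - 1) - 3) + 8*((-4 - 1) - 3)²))² = (45 - 2*(40 + 4/(-5 - 3) + 8*(-5 - 3)²))² = (45 - 2*(40 + 4/(-8) + 8*(-8)²))² = (45 - 2*(40 + 4*(-⅛) + 8*64))² = (45 - 2*(40 - ½ + 512))² = (45 - 2*1103/2)² = (45 - 1103)² = (-1058)² = 1119364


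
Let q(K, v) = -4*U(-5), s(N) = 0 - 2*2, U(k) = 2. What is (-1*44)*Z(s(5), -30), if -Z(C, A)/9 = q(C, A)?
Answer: -3168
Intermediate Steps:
s(N) = -4 (s(N) = 0 - 4 = -4)
q(K, v) = -8 (q(K, v) = -4*2 = -8)
Z(C, A) = 72 (Z(C, A) = -9*(-8) = 72)
(-1*44)*Z(s(5), -30) = -1*44*72 = -44*72 = -3168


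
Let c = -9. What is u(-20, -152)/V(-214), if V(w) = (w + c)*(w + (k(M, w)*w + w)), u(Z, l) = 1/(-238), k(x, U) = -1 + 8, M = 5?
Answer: -1/102220524 ≈ -9.7828e-9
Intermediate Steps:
k(x, U) = 7
u(Z, l) = -1/238
V(w) = 9*w*(-9 + w) (V(w) = (w - 9)*(w + (7*w + w)) = (-9 + w)*(w + 8*w) = (-9 + w)*(9*w) = 9*w*(-9 + w))
u(-20, -152)/V(-214) = -(-1/(1926*(-9 - 214)))/238 = -1/(238*(9*(-214)*(-223))) = -1/238/429498 = -1/238*1/429498 = -1/102220524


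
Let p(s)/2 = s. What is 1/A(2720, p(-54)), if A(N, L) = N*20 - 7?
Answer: 1/54393 ≈ 1.8385e-5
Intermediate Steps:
p(s) = 2*s
A(N, L) = -7 + 20*N (A(N, L) = 20*N - 7 = -7 + 20*N)
1/A(2720, p(-54)) = 1/(-7 + 20*2720) = 1/(-7 + 54400) = 1/54393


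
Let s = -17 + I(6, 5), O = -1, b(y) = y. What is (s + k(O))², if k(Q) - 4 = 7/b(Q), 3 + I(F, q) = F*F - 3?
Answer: 100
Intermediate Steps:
I(F, q) = -6 + F² (I(F, q) = -3 + (F*F - 3) = -3 + (F² - 3) = -3 + (-3 + F²) = -6 + F²)
k(Q) = 4 + 7/Q
s = 13 (s = -17 + (-6 + 6²) = -17 + (-6 + 36) = -17 + 30 = 13)
(s + k(O))² = (13 + (4 + 7/(-1)))² = (13 + (4 + 7*(-1)))² = (13 + (4 - 7))² = (13 - 3)² = 10² = 100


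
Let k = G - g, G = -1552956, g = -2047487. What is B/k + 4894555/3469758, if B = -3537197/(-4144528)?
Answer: 5015940169308732283/3555803793691739472 ≈ 1.4106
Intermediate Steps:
B = 3537197/4144528 (B = -3537197*(-1/4144528) = 3537197/4144528 ≈ 0.85346)
k = 494531 (k = -1552956 - 1*(-2047487) = -1552956 + 2047487 = 494531)
B/k + 4894555/3469758 = (3537197/4144528)/494531 + 4894555/3469758 = (3537197/4144528)*(1/494531) + 4894555*(1/3469758) = 3537197/2049597576368 + 4894555/3469758 = 5015940169308732283/3555803793691739472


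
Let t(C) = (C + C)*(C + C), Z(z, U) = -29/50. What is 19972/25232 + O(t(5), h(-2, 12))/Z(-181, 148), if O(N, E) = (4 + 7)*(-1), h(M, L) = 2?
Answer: 3614197/182932 ≈ 19.757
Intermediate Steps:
Z(z, U) = -29/50 (Z(z, U) = -29*1/50 = -29/50)
t(C) = 4*C**2 (t(C) = (2*C)*(2*C) = 4*C**2)
O(N, E) = -11 (O(N, E) = 11*(-1) = -11)
19972/25232 + O(t(5), h(-2, 12))/Z(-181, 148) = 19972/25232 - 11/(-29/50) = 19972*(1/25232) - 11*(-50/29) = 4993/6308 + 550/29 = 3614197/182932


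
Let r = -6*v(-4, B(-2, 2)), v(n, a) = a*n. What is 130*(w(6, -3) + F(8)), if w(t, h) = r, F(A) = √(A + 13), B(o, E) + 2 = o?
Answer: -12480 + 130*√21 ≈ -11884.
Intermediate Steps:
B(o, E) = -2 + o
F(A) = √(13 + A)
r = -96 (r = -6*(-2 - 2)*(-4) = -(-24)*(-4) = -6*16 = -96)
w(t, h) = -96
130*(w(6, -3) + F(8)) = 130*(-96 + √(13 + 8)) = 130*(-96 + √21) = -12480 + 130*√21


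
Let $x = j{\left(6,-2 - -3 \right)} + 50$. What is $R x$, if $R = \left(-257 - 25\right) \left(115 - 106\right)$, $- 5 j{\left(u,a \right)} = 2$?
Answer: $- \frac{629424}{5} \approx -1.2588 \cdot 10^{5}$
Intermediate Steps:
$j{\left(u,a \right)} = - \frac{2}{5}$ ($j{\left(u,a \right)} = \left(- \frac{1}{5}\right) 2 = - \frac{2}{5}$)
$R = -2538$ ($R = \left(-282\right) 9 = -2538$)
$x = \frac{248}{5}$ ($x = - \frac{2}{5} + 50 = \frac{248}{5} \approx 49.6$)
$R x = \left(-2538\right) \frac{248}{5} = - \frac{629424}{5}$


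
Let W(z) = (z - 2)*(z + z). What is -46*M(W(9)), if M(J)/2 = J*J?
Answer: -1460592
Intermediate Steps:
W(z) = 2*z*(-2 + z) (W(z) = (-2 + z)*(2*z) = 2*z*(-2 + z))
M(J) = 2*J² (M(J) = 2*(J*J) = 2*J²)
-46*M(W(9)) = -92*(2*9*(-2 + 9))² = -92*(2*9*7)² = -92*126² = -92*15876 = -46*31752 = -1460592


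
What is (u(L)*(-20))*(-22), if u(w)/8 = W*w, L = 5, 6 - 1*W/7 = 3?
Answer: 369600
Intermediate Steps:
W = 21 (W = 42 - 7*3 = 42 - 21 = 21)
u(w) = 168*w (u(w) = 8*(21*w) = 168*w)
(u(L)*(-20))*(-22) = ((168*5)*(-20))*(-22) = (840*(-20))*(-22) = -16800*(-22) = 369600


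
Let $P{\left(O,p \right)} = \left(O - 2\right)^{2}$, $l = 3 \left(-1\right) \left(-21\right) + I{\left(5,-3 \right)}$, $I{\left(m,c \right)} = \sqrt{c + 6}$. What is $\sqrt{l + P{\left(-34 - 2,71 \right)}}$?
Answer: $\sqrt{1507 + \sqrt{3}} \approx 38.842$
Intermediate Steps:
$I{\left(m,c \right)} = \sqrt{6 + c}$
$l = 63 + \sqrt{3}$ ($l = 3 \left(-1\right) \left(-21\right) + \sqrt{6 - 3} = \left(-3\right) \left(-21\right) + \sqrt{3} = 63 + \sqrt{3} \approx 64.732$)
$P{\left(O,p \right)} = \left(-2 + O\right)^{2}$
$\sqrt{l + P{\left(-34 - 2,71 \right)}} = \sqrt{\left(63 + \sqrt{3}\right) + \left(-2 - 36\right)^{2}} = \sqrt{\left(63 + \sqrt{3}\right) + \left(-38\right)^{2}} = \sqrt{\left(63 + \sqrt{3}\right) + 1444} = \sqrt{1507 + \sqrt{3}}$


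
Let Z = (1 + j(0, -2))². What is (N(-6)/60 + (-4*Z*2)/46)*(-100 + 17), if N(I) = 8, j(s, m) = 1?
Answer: 16102/345 ≈ 46.672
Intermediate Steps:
Z = 4 (Z = (1 + 1)² = 2² = 4)
(N(-6)/60 + (-4*Z*2)/46)*(-100 + 17) = (8/60 + (-4*4*2)/46)*(-100 + 17) = (8*(1/60) - 16*2*(1/46))*(-83) = (2/15 - 32*1/46)*(-83) = (2/15 - 16/23)*(-83) = -194/345*(-83) = 16102/345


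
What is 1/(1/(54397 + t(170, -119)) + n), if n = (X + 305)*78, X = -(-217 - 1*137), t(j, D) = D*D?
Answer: 68558/3524018317 ≈ 1.9454e-5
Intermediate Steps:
t(j, D) = D²
X = 354 (X = -(-217 - 137) = -1*(-354) = 354)
n = 51402 (n = (354 + 305)*78 = 659*78 = 51402)
1/(1/(54397 + t(170, -119)) + n) = 1/(1/(54397 + (-119)²) + 51402) = 1/(1/(54397 + 14161) + 51402) = 1/(1/68558 + 51402) = 1/(3524018317/68558) = 68558/3524018317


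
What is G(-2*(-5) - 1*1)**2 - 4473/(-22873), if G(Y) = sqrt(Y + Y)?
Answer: 416187/22873 ≈ 18.196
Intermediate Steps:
G(Y) = sqrt(2)*sqrt(Y) (G(Y) = sqrt(2*Y) = sqrt(2)*sqrt(Y))
G(-2*(-5) - 1*1)**2 - 4473/(-22873) = (sqrt(2)*sqrt(-2*(-5) - 1*1))**2 - 4473/(-22873) = (sqrt(2)*sqrt(10 - 1))**2 - 4473*(-1)/22873 = (sqrt(2)*sqrt(9))**2 - 1*(-4473/22873) = (sqrt(2)*3)**2 + 4473/22873 = (3*sqrt(2))**2 + 4473/22873 = 18 + 4473/22873 = 416187/22873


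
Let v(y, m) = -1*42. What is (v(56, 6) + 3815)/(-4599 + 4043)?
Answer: -3773/556 ≈ -6.7860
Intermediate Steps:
v(y, m) = -42
(v(56, 6) + 3815)/(-4599 + 4043) = (-42 + 3815)/(-4599 + 4043) = 3773/(-556) = 3773*(-1/556) = -3773/556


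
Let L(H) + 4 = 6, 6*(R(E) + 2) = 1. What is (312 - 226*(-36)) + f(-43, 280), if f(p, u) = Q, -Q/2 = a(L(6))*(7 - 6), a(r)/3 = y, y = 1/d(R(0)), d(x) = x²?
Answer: 1021992/121 ≈ 8446.2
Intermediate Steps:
R(E) = -11/6 (R(E) = -2 + (⅙)*1 = -2 + ⅙ = -11/6)
y = 36/121 (y = 1/((-11/6)²) = 1/(121/36) = 36/121 ≈ 0.29752)
L(H) = 2 (L(H) = -4 + 6 = 2)
a(r) = 108/121 (a(r) = 3*(36/121) = 108/121)
Q = -216/121 (Q = -216*(7 - 6)/121 = -216/121 ≈ -1.7851)
f(p, u) = -216/121
(312 - 226*(-36)) + f(-43, 280) = (312 - 226*(-36)) - 216/121 = (312 + 8136) - 216/121 = 8448 - 216/121 = 1021992/121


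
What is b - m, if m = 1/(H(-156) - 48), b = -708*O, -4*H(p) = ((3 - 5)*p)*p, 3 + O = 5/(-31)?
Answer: 840934049/375720 ≈ 2238.2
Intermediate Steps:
O = -98/31 (O = -3 + 5/(-31) = -3 + 5*(-1/31) = -3 - 5/31 = -98/31 ≈ -3.1613)
H(p) = p²/2 (H(p) = -(3 - 5)*p*p/4 = -(-2*p)*p/4 = -(-1)*p²/2 = p²/2)
b = 69384/31 (b = -708*(-98/31) = 69384/31 ≈ 2238.2)
m = 1/12120 (m = 1/((½)*(-156)² - 48) = 1/((½)*24336 - 48) = 1/(12168 - 48) = 1/12120 ≈ 8.2508e-5)
b - m = 69384/31 - 1*1/12120 = 69384/31 - 1/12120 = 840934049/375720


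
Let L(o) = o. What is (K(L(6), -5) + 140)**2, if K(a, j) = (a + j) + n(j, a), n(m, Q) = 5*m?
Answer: 13456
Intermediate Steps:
K(a, j) = a + 6*j (K(a, j) = (a + j) + 5*j = a + 6*j)
(K(L(6), -5) + 140)**2 = ((6 + 6*(-5)) + 140)**2 = ((6 - 30) + 140)**2 = (-24 + 140)**2 = 116**2 = 13456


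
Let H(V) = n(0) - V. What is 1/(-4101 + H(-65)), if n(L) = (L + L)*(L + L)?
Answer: -1/4036 ≈ -0.00024777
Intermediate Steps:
n(L) = 4*L² (n(L) = (2*L)*(2*L) = 4*L²)
H(V) = -V (H(V) = 4*0² - V = 4*0 - V = 0 - V = -V)
1/(-4101 + H(-65)) = 1/(-4101 - 1*(-65)) = 1/(-4101 + 65) = 1/(-4036) = -1/4036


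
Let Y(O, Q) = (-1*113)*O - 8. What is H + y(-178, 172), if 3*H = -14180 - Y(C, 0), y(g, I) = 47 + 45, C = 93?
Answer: -1129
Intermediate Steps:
y(g, I) = 92
Y(O, Q) = -8 - 113*O (Y(O, Q) = -113*O - 8 = -8 - 113*O)
H = -1221 (H = (-14180 - (-8 - 113*93))/3 = (-14180 - (-8 - 10509))/3 = (-14180 - 1*(-10517))/3 = (-14180 + 10517)/3 = (⅓)*(-3663) = -1221)
H + y(-178, 172) = -1221 + 92 = -1129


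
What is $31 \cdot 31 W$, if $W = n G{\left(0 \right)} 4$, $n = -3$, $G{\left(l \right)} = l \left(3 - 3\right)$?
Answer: $0$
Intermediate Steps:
$G{\left(l \right)} = 0$ ($G{\left(l \right)} = l 0 = 0$)
$W = 0$ ($W = \left(-3\right) 0 \cdot 4 = 0 \cdot 4 = 0$)
$31 \cdot 31 W = 31 \cdot 31 \cdot 0 = 961 \cdot 0 = 0$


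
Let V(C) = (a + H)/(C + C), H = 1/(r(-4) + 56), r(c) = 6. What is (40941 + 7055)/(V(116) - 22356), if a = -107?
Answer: -690374464/321575337 ≈ -2.1469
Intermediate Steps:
H = 1/62 (H = 1/(6 + 56) = 1/62 ≈ 0.016129)
V(C) = -6633/(124*C) (V(C) = (-107 + 1/62)/(C + C) = -6633*1/(2*C)/62 = -6633/(124*C))
(40941 + 7055)/(V(116) - 22356) = (40941 + 7055)/(-6633/124/116 - 22356) = 47996/(-6633/124*1/116 - 22356) = 47996/(-6633/14384 - 22356) = 47996/(-321575337/14384) = 47996*(-14384/321575337) = -690374464/321575337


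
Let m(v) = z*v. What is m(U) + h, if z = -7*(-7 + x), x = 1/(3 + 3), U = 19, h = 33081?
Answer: 203939/6 ≈ 33990.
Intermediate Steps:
x = 1/6 ≈ 0.16667
z = 287/6 (z = -7*(-7 + 1/6) = -7*(-41/6) = 287/6 ≈ 47.833)
m(v) = 287*v/6
m(U) + h = (287/6)*19 + 33081 = 5453/6 + 33081 = 203939/6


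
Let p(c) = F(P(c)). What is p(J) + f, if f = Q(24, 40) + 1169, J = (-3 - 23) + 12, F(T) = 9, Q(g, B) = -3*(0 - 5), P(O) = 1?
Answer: 1193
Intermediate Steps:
Q(g, B) = 15 (Q(g, B) = -3*(-5) = 15)
J = -14 (J = -26 + 12 = -14)
p(c) = 9
f = 1184 (f = 15 + 1169 = 1184)
p(J) + f = 9 + 1184 = 1193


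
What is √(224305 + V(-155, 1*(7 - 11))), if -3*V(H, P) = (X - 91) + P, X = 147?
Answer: √2018589/3 ≈ 473.59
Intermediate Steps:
V(H, P) = -56/3 - P/3 (V(H, P) = -((147 - 91) + P)/3 = -(56 + P)/3 = -56/3 - P/3)
√(224305 + V(-155, 1*(7 - 11))) = √(224305 + (-56/3 - (7 - 11)/3)) = √(224305 + (-56/3 - (-4)/3)) = √(224305 + (-56/3 - ⅓*(-4))) = √(224305 + (-56/3 + 4/3)) = √(224305 - 52/3) = √(672863/3) = √2018589/3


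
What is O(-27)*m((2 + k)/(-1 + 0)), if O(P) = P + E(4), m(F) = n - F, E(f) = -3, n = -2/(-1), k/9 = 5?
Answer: -1470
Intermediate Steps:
k = 45 (k = 9*5 = 45)
n = 2 (n = -2*(-1) = 2)
m(F) = 2 - F
O(P) = -3 + P (O(P) = P - 3 = -3 + P)
O(-27)*m((2 + k)/(-1 + 0)) = (-3 - 27)*(2 - (2 + 45)/(-1 + 0)) = -30*(2 - 47/(-1)) = -30*(2 - 47*(-1)) = -30*(2 - 1*(-47)) = -30*(2 + 47) = -30*49 = -1470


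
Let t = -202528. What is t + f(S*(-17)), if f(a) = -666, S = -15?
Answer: -203194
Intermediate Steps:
t + f(S*(-17)) = -202528 - 666 = -203194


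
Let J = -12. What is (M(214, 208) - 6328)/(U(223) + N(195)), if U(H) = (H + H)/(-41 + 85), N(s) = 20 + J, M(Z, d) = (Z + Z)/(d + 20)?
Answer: -7932958/22743 ≈ -348.81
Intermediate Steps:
M(Z, d) = 2*Z/(20 + d) (M(Z, d) = (2*Z)/(20 + d) = 2*Z/(20 + d))
N(s) = 8 (N(s) = 20 - 12 = 8)
U(H) = H/22 (U(H) = (2*H)/44 = (2*H)*(1/44) = H/22)
(M(214, 208) - 6328)/(U(223) + N(195)) = (2*214/(20 + 208) - 6328)/((1/22)*223 + 8) = (2*214/228 - 6328)/(223/22 + 8) = (2*214*(1/228) - 6328)/(399/22) = (107/57 - 6328)*(22/399) = -360589/57*22/399 = -7932958/22743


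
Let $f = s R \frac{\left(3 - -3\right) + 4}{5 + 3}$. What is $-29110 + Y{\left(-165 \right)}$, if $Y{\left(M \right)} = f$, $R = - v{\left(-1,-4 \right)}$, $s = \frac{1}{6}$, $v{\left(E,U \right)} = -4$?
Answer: $- \frac{174655}{6} \approx -29109.0$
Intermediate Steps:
$s = \frac{1}{6} \approx 0.16667$
$R = 4$ ($R = \left(-1\right) \left(-4\right) = 4$)
$f = \frac{5}{6}$ ($f = \frac{1}{6} \cdot 4 \frac{\left(3 - -3\right) + 4}{5 + 3} = \frac{2 \frac{\left(3 + 3\right) + 4}{8}}{3} = \frac{2 \left(6 + 4\right) \frac{1}{8}}{3} = \frac{2 \cdot 10 \cdot \frac{1}{8}}{3} = \frac{2}{3} \cdot \frac{5}{4} = \frac{5}{6} \approx 0.83333$)
$Y{\left(M \right)} = \frac{5}{6}$
$-29110 + Y{\left(-165 \right)} = -29110 + \frac{5}{6} = - \frac{174655}{6}$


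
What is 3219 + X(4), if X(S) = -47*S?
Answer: 3031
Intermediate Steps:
3219 + X(4) = 3219 - 47*4 = 3219 - 188 = 3031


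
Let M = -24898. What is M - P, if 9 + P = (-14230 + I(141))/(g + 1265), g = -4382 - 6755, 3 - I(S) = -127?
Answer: -61429577/2468 ≈ -24890.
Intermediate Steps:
I(S) = 130 (I(S) = 3 - 1*(-127) = 3 + 127 = 130)
g = -11137
P = -18687/2468 (P = -9 + (-14230 + 130)/(-11137 + 1265) = -9 - 14100/(-9872) = -9 - 14100*(-1/9872) = -9 + 3525/2468 = -18687/2468 ≈ -7.5717)
M - P = -24898 - 1*(-18687/2468) = -24898 + 18687/2468 = -61429577/2468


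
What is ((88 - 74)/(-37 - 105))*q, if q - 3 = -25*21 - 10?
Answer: 3724/71 ≈ 52.451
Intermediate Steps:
q = -532 (q = 3 + (-25*21 - 10) = 3 + (-525 - 10) = 3 - 535 = -532)
((88 - 74)/(-37 - 105))*q = ((88 - 74)/(-37 - 105))*(-532) = (14/(-142))*(-532) = (14*(-1/142))*(-532) = -7/71*(-532) = 3724/71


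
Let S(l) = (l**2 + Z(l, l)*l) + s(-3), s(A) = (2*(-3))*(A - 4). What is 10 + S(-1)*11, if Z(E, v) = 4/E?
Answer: 527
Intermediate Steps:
s(A) = 24 - 6*A (s(A) = -6*(-4 + A) = 24 - 6*A)
S(l) = 46 + l**2 (S(l) = (l**2 + (4/l)*l) + (24 - 6*(-3)) = (l**2 + 4) + (24 + 18) = (4 + l**2) + 42 = 46 + l**2)
10 + S(-1)*11 = 10 + (46 + (-1)**2)*11 = 10 + (46 + 1)*11 = 10 + 47*11 = 10 + 517 = 527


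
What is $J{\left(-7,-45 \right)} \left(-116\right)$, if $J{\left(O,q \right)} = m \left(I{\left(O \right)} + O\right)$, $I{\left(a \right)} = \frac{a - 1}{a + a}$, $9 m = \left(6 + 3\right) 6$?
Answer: $\frac{31320}{7} \approx 4474.3$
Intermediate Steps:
$m = 6$ ($m = \frac{\left(6 + 3\right) 6}{9} = \frac{9 \cdot 6}{9} = \frac{1}{9} \cdot 54 = 6$)
$I{\left(a \right)} = \frac{-1 + a}{2 a}$
$J{\left(O,q \right)} = 6 O + \frac{3 \left(-1 + O\right)}{O}$ ($J{\left(O,q \right)} = 6 \left(\frac{-1 + O}{2 O} + O\right) = 6 \left(O + \frac{-1 + O}{2 O}\right) = 6 O + \frac{3 \left(-1 + O\right)}{O}$)
$J{\left(-7,-45 \right)} \left(-116\right) = \left(3 - \frac{3}{-7} + 6 \left(-7\right)\right) \left(-116\right) = \left(3 - - \frac{3}{7} - 42\right) \left(-116\right) = \left(3 + \frac{3}{7} - 42\right) \left(-116\right) = \left(- \frac{270}{7}\right) \left(-116\right) = \frac{31320}{7}$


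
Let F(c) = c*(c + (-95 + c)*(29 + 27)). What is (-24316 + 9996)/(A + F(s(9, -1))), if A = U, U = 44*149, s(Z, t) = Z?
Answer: 14320/36707 ≈ 0.39012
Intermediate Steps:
F(c) = c*(-5320 + 57*c) (F(c) = c*(c + (-95 + c)*56) = c*(c + (-5320 + 56*c)) = c*(-5320 + 57*c))
U = 6556
A = 6556
(-24316 + 9996)/(A + F(s(9, -1))) = (-24316 + 9996)/(6556 + 19*9*(-280 + 3*9)) = -14320/(6556 + 19*9*(-280 + 27)) = -14320/(6556 + 19*9*(-253)) = -14320/(6556 - 43263) = -14320/(-36707) = -14320*(-1/36707) = 14320/36707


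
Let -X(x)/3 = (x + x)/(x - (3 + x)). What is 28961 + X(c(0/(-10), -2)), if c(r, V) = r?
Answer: 28961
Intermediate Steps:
X(x) = 2*x (X(x) = -3*(x + x)/(x - (3 + x)) = -3*2*x/(x + (-3 - x)) = -3*2*x/(-3) = -3*2*x*(-1)/3 = -(-2)*x = 2*x)
28961 + X(c(0/(-10), -2)) = 28961 + 2*(0/(-10)) = 28961 + 2*(0*(-⅒)) = 28961 + 2*0 = 28961 + 0 = 28961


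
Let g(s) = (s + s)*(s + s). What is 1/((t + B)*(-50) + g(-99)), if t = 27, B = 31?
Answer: 1/36304 ≈ 2.7545e-5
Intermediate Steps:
g(s) = 4*s**2 (g(s) = (2*s)*(2*s) = 4*s**2)
1/((t + B)*(-50) + g(-99)) = 1/((27 + 31)*(-50) + 4*(-99)**2) = 1/(58*(-50) + 4*9801) = 1/(-2900 + 39204) = 1/36304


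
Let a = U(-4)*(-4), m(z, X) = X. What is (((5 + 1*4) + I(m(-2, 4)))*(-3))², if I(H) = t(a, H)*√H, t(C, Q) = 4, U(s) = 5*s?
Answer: 2601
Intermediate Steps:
a = 80 (a = (5*(-4))*(-4) = -20*(-4) = 80)
I(H) = 4*√H
(((5 + 1*4) + I(m(-2, 4)))*(-3))² = (((5 + 1*4) + 4*√4)*(-3))² = (((5 + 4) + 4*2)*(-3))² = ((9 + 8)*(-3))² = (17*(-3))² = (-51)² = 2601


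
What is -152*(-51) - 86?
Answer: 7666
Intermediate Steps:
-152*(-51) - 86 = 7752 - 86 = 7666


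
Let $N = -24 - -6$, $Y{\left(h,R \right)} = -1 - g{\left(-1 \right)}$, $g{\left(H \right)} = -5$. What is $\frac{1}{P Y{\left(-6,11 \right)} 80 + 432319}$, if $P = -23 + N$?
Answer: $\frac{1}{419199} \approx 2.3855 \cdot 10^{-6}$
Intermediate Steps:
$Y{\left(h,R \right)} = 4$ ($Y{\left(h,R \right)} = -1 - -5 = -1 + 5 = 4$)
$N = -18$ ($N = -24 + 6 = -18$)
$P = -41$ ($P = -23 - 18 = -41$)
$\frac{1}{P Y{\left(-6,11 \right)} 80 + 432319} = \frac{1}{\left(-41\right) 4 \cdot 80 + 432319} = \frac{1}{\left(-164\right) 80 + 432319} = \frac{1}{-13120 + 432319} = \frac{1}{419199}$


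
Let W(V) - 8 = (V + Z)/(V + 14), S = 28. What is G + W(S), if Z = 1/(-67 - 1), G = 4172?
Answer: 11939983/2856 ≈ 4180.7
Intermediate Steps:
Z = -1/68 (Z = 1/(-68) = -1/68 ≈ -0.014706)
W(V) = 8 + (-1/68 + V)/(14 + V) (W(V) = 8 + (V - 1/68)/(V + 14) = 8 + (-1/68 + V)/(14 + V))
G + W(S) = 4172 + (7615 + 612*28)/(68*(14 + 28)) = 4172 + (1/68)*(7615 + 17136)/42 = 4172 + (1/68)*(1/42)*24751 = 4172 + 24751/2856 = 11939983/2856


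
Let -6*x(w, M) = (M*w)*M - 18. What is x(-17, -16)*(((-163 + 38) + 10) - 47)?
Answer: -117990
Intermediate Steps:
x(w, M) = 3 - w*M²/6 (x(w, M) = -((M*w)*M - 18)/6 = -(w*M² - 18)/6 = -(-18 + w*M²)/6 = 3 - w*M²/6)
x(-17, -16)*(((-163 + 38) + 10) - 47) = (3 - ⅙*(-17)*(-16)²)*(((-163 + 38) + 10) - 47) = (3 - ⅙*(-17)*256)*((-125 + 10) - 47) = (3 + 2176/3)*(-115 - 47) = (2185/3)*(-162) = -117990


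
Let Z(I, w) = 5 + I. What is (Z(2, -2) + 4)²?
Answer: 121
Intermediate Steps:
(Z(2, -2) + 4)² = ((5 + 2) + 4)² = (7 + 4)² = 11² = 121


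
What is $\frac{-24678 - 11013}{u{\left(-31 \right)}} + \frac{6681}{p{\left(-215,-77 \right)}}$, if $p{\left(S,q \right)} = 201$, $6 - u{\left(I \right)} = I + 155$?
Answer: $\frac{2654083}{7906} \approx 335.71$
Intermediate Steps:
$u{\left(I \right)} = -149 - I$ ($u{\left(I \right)} = 6 - \left(I + 155\right) = 6 - \left(155 + I\right) = -149 - I$)
$\frac{-24678 - 11013}{u{\left(-31 \right)}} + \frac{6681}{p{\left(-215,-77 \right)}} = \frac{-24678 - 11013}{-149 - -31} + \frac{6681}{201} = \frac{-24678 - 11013}{-149 + 31} + 6681 \cdot \frac{1}{201} = - \frac{35691}{-118} + \frac{2227}{67} = \left(-35691\right) \left(- \frac{1}{118}\right) + \frac{2227}{67} = \frac{35691}{118} + \frac{2227}{67} = \frac{2654083}{7906}$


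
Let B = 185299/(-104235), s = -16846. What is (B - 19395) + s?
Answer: -3777765934/104235 ≈ -36243.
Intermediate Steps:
B = -185299/104235 (B = 185299*(-1/104235) = -185299/104235 ≈ -1.7777)
(B - 19395) + s = (-185299/104235 - 19395) - 16846 = -2021823124/104235 - 16846 = -3777765934/104235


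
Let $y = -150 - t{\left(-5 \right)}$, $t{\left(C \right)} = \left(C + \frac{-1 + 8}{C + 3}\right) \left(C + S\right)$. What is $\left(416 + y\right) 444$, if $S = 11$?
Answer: $140748$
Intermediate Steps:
$t{\left(C \right)} = \left(11 + C\right) \left(C + \frac{7}{3 + C}\right)$ ($t{\left(C \right)} = \left(C + \frac{-1 + 8}{C + 3}\right) \left(C + 11\right) = \left(C + \frac{7}{3 + C}\right) \left(11 + C\right) = \left(11 + C\right) \left(C + \frac{7}{3 + C}\right)$)
$y = -99$ ($y = -150 - \frac{77 + \left(-5\right)^{3} + 14 \left(-5\right)^{2} + 40 \left(-5\right)}{3 - 5} = -150 - \frac{77 - 125 + 14 \cdot 25 - 200}{-2} = -150 - - \frac{77 - 125 + 350 - 200}{2} = -150 - \left(- \frac{1}{2}\right) 102 = -150 - -51 = -150 + 51 = -99$)
$\left(416 + y\right) 444 = \left(416 - 99\right) 444 = 317 \cdot 444 = 140748$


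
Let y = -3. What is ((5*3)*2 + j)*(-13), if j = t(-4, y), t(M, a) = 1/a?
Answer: -1157/3 ≈ -385.67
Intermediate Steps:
j = -1/3 (j = 1/(-3) = -1/3 ≈ -0.33333)
((5*3)*2 + j)*(-13) = ((5*3)*2 - 1/3)*(-13) = (15*2 - 1/3)*(-13) = (30 - 1/3)*(-13) = (89/3)*(-13) = -1157/3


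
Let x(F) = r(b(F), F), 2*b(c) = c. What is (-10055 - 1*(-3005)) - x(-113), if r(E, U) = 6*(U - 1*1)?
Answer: -6366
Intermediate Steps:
b(c) = c/2
r(E, U) = -6 + 6*U (r(E, U) = 6*(U - 1) = 6*(-1 + U) = -6 + 6*U)
x(F) = -6 + 6*F
(-10055 - 1*(-3005)) - x(-113) = (-10055 - 1*(-3005)) - (-6 + 6*(-113)) = (-10055 + 3005) - (-6 - 678) = -7050 - 1*(-684) = -7050 + 684 = -6366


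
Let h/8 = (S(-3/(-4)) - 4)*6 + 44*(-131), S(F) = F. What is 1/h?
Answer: -1/46268 ≈ -2.1613e-5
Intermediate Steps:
h = -46268 (h = 8*((-3/(-4) - 4)*6 + 44*(-131)) = 8*((-3*(-¼) - 4)*6 - 5764) = 8*((¾ - 4)*6 - 5764) = 8*(-13/4*6 - 5764) = 8*(-39/2 - 5764) = 8*(-11567/2) = -46268)
1/h = 1/(-46268) = -1/46268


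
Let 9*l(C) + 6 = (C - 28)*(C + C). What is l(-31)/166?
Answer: 22/9 ≈ 2.4444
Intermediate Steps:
l(C) = -2/3 + 2*C*(-28 + C)/9 (l(C) = -2/3 + ((C - 28)*(C + C))/9 = -2/3 + ((-28 + C)*(2*C))/9 = -2/3 + (2*C*(-28 + C))/9 = -2/3 + 2*C*(-28 + C)/9)
l(-31)/166 = (-2/3 - 56/9*(-31) + (2/9)*(-31)**2)/166 = (-2/3 + 1736/9 + (2/9)*961)*(1/166) = (-2/3 + 1736/9 + 1922/9)*(1/166) = (3652/9)*(1/166) = 22/9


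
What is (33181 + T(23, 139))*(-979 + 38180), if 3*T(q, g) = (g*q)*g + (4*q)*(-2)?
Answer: 20227746142/3 ≈ 6.7426e+9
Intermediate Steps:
T(q, g) = -8*q/3 + q*g²/3 (T(q, g) = ((g*q)*g + (4*q)*(-2))/3 = (q*g² - 8*q)/3 = (-8*q + q*g²)/3 = -8*q/3 + q*g²/3)
(33181 + T(23, 139))*(-979 + 38180) = (33181 + (⅓)*23*(-8 + 139²))*(-979 + 38180) = (33181 + (⅓)*23*(-8 + 19321))*37201 = (33181 + (⅓)*23*19313)*37201 = (33181 + 444199/3)*37201 = (543742/3)*37201 = 20227746142/3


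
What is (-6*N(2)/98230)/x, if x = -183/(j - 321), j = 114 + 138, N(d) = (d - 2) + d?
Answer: -138/2996015 ≈ -4.6061e-5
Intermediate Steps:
N(d) = -2 + 2*d (N(d) = (-2 + d) + d = -2 + 2*d)
j = 252
x = 61/23 (x = -183/(252 - 321) = -183/(-69) = -183*(-1/69) = 61/23 ≈ 2.6522)
(-6*N(2)/98230)/x = (-6*(-2 + 2*2)/98230)/(61/23) = (-6*(-2 + 4)*(1/98230))*(23/61) = (-6*2*(1/98230))*(23/61) = -12*1/98230*(23/61) = -6/49115*23/61 = -138/2996015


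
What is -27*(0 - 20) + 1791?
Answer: 2331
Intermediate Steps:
-27*(0 - 20) + 1791 = -27*(-20) + 1791 = 540 + 1791 = 2331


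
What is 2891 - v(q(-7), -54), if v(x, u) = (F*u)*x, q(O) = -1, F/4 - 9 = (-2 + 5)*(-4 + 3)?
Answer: 1595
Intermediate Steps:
F = 24 (F = 36 + 4*((-2 + 5)*(-4 + 3)) = 36 + 4*(3*(-1)) = 36 + 4*(-3) = 36 - 12 = 24)
v(x, u) = 24*u*x (v(x, u) = (24*u)*x = 24*u*x)
2891 - v(q(-7), -54) = 2891 - 24*(-54)*(-1) = 2891 - 1*1296 = 2891 - 1296 = 1595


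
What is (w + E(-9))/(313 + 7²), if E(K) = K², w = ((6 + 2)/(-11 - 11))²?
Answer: 9817/43802 ≈ 0.22412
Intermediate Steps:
w = 16/121 (w = (8/(-22))² = (8*(-1/22))² = (-4/11)² = 16/121 ≈ 0.13223)
(w + E(-9))/(313 + 7²) = (16/121 + (-9)²)/(313 + 7²) = (16/121 + 81)/(313 + 49) = (9817/121)/362 = (9817/121)*(1/362) = 9817/43802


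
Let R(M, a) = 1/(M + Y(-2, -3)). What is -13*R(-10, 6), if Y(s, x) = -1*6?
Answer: 13/16 ≈ 0.81250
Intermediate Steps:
Y(s, x) = -6
R(M, a) = 1/(-6 + M) (R(M, a) = 1/(M - 6) = 1/(-6 + M))
-13*R(-10, 6) = -13/(-6 - 10) = -13/(-16) = -13*(-1/16) = 13/16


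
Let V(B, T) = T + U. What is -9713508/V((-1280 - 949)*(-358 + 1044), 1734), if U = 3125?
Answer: -9713508/4859 ≈ -1999.1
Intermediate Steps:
V(B, T) = 3125 + T (V(B, T) = T + 3125 = 3125 + T)
-9713508/V((-1280 - 949)*(-358 + 1044), 1734) = -9713508/(3125 + 1734) = -9713508/4859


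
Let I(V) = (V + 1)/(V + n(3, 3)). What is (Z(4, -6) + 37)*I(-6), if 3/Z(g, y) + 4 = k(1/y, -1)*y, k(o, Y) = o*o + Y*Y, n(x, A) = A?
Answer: 11195/183 ≈ 61.175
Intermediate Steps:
k(o, Y) = Y² + o² (k(o, Y) = o² + Y² = Y² + o²)
I(V) = (1 + V)/(3 + V) (I(V) = (V + 1)/(V + 3) = (1 + V)/(3 + V))
Z(g, y) = 3/(-4 + y*(1 + y⁻²)) (Z(g, y) = 3/(-4 + ((-1)² + (1/y)²)*y) = 3/(-4 + (1 + y⁻²)*y) = 3/(-4 + y*(1 + y⁻²)))
(Z(4, -6) + 37)*I(-6) = (3*(-6)/(1 + (-6)² - 4*(-6)) + 37)*((1 - 6)/(3 - 6)) = (3*(-6)/(1 + 36 + 24) + 37)*(-5/(-3)) = (3*(-6)/61 + 37)*(-⅓*(-5)) = (3*(-6)*(1/61) + 37)*(5/3) = (-18/61 + 37)*(5/3) = (2239/61)*(5/3) = 11195/183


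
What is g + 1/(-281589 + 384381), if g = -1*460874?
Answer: -47374160207/102792 ≈ -4.6087e+5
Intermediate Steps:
g = -460874
g + 1/(-281589 + 384381) = -460874 + 1/(-281589 + 384381) = -460874 + 1/102792 = -47374160207/102792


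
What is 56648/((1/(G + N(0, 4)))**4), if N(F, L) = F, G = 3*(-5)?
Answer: 2867805000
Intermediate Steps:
G = -15
56648/((1/(G + N(0, 4)))**4) = 56648/((1/(-15 + 0))**4) = 56648/((1/(-15))**4) = 56648/((-1/15)**4) = 56648/(1/50625) = 56648*50625 = 2867805000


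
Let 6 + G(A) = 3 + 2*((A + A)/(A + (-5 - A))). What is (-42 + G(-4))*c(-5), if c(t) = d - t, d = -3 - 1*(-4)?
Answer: -1254/5 ≈ -250.80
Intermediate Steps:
d = 1 (d = -3 + 4 = 1)
c(t) = 1 - t
G(A) = -3 - 4*A/5 (G(A) = -6 + (3 + 2*((A + A)/(A + (-5 - A)))) = -6 + (3 + 2*((2*A)/(-5))) = -6 + (3 + 2*((2*A)*(-⅕))) = -6 + (3 + 2*(-2*A/5)) = -6 + (3 - 4*A/5) = -3 - 4*A/5)
(-42 + G(-4))*c(-5) = (-42 + (-3 - ⅘*(-4)))*(1 - 1*(-5)) = (-42 + (-3 + 16/5))*(1 + 5) = (-42 + ⅕)*6 = -209/5*6 = -1254/5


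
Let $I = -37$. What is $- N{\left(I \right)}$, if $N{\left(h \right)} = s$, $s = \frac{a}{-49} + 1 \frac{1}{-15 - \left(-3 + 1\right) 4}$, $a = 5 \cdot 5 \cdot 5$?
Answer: $\frac{132}{49} \approx 2.6939$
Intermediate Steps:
$a = 125$ ($a = 25 \cdot 5 = 125$)
$s = - \frac{132}{49}$ ($s = \frac{125}{-49} + 1 \frac{1}{-15 - \left(-3 + 1\right) 4} = 125 \left(- \frac{1}{49}\right) + 1 \frac{1}{-15 - \left(-2\right) 4} = - \frac{125}{49} + 1 \frac{1}{-15 - -8} = - \frac{125}{49} + 1 \frac{1}{-15 + 8} = - \frac{125}{49} + 1 \frac{1}{-7} = - \frac{125}{49} + 1 \left(- \frac{1}{7}\right) = - \frac{125}{49} - \frac{1}{7} = - \frac{132}{49} \approx -2.6939$)
$N{\left(h \right)} = - \frac{132}{49}$
$- N{\left(I \right)} = \left(-1\right) \left(- \frac{132}{49}\right) = \frac{132}{49}$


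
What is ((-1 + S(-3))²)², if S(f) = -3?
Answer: 256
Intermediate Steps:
((-1 + S(-3))²)² = ((-1 - 3)²)² = ((-4)²)² = 16² = 256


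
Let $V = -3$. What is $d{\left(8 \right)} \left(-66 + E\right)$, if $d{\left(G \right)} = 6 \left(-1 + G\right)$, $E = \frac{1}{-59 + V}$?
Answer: $- \frac{85953}{31} \approx -2772.7$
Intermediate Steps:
$E = - \frac{1}{62}$ ($E = \frac{1}{-59 - 3} = \frac{1}{-62} = - \frac{1}{62} \approx -0.016129$)
$d{\left(G \right)} = -6 + 6 G$
$d{\left(8 \right)} \left(-66 + E\right) = \left(-6 + 6 \cdot 8\right) \left(-66 - \frac{1}{62}\right) = \left(-6 + 48\right) \left(- \frac{4093}{62}\right) = 42 \left(- \frac{4093}{62}\right) = - \frac{85953}{31}$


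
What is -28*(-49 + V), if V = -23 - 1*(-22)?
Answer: 1400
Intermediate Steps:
V = -1 (V = -23 + 22 = -1)
-28*(-49 + V) = -28*(-49 - 1) = -28*(-50) = 1400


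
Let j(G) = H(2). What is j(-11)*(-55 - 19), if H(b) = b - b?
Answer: 0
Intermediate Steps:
H(b) = 0
j(G) = 0
j(-11)*(-55 - 19) = 0*(-55 - 19) = 0*(-74) = 0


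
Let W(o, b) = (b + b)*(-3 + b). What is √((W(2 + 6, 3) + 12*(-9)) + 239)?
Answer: √131 ≈ 11.446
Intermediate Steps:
W(o, b) = 2*b*(-3 + b) (W(o, b) = (2*b)*(-3 + b) = 2*b*(-3 + b))
√((W(2 + 6, 3) + 12*(-9)) + 239) = √((2*3*(-3 + 3) + 12*(-9)) + 239) = √((2*3*0 - 108) + 239) = √((0 - 108) + 239) = √(-108 + 239) = √131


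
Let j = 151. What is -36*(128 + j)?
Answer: -10044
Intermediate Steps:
-36*(128 + j) = -36*(128 + 151) = -36*279 = -10044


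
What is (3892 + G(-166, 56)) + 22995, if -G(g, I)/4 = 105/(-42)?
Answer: 26897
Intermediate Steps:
G(g, I) = 10 (G(g, I) = -420/(-42) = -420*(-1)/42 = -4*(-5/2) = 10)
(3892 + G(-166, 56)) + 22995 = (3892 + 10) + 22995 = 3902 + 22995 = 26897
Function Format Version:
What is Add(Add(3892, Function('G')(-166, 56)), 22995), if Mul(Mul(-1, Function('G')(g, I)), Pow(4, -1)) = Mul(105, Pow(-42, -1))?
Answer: 26897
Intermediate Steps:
Function('G')(g, I) = 10 (Function('G')(g, I) = Mul(-4, Mul(105, Pow(-42, -1))) = Mul(-4, Mul(105, Rational(-1, 42))) = Mul(-4, Rational(-5, 2)) = 10)
Add(Add(3892, Function('G')(-166, 56)), 22995) = Add(Add(3892, 10), 22995) = Add(3902, 22995) = 26897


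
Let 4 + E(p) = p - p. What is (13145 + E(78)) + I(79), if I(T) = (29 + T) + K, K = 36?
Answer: 13285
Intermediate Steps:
E(p) = -4 (E(p) = -4 + (p - p) = -4 + 0 = -4)
I(T) = 65 + T (I(T) = (29 + T) + 36 = 65 + T)
(13145 + E(78)) + I(79) = (13145 - 4) + (65 + 79) = 13141 + 144 = 13285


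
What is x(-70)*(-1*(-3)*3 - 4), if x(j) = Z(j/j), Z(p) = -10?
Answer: -50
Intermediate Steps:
x(j) = -10
x(-70)*(-1*(-3)*3 - 4) = -10*(-1*(-3)*3 - 4) = -10*(3*3 - 4) = -10*(9 - 4) = -10*5 = -50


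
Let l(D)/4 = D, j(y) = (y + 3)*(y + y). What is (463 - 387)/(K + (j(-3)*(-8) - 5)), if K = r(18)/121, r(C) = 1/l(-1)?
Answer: -36784/2421 ≈ -15.194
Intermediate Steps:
j(y) = 2*y*(3 + y) (j(y) = (3 + y)*(2*y) = 2*y*(3 + y))
l(D) = 4*D
r(C) = -¼ (r(C) = 1/(4*(-1)) = 1/(-4) = -¼)
K = -1/484 (K = -¼/121 = -¼*1/121 = -1/484 ≈ -0.0020661)
(463 - 387)/(K + (j(-3)*(-8) - 5)) = (463 - 387)/(-1/484 + ((2*(-3)*(3 - 3))*(-8) - 5)) = 76/(-1/484 + ((2*(-3)*0)*(-8) - 5)) = 76/(-1/484 + (0*(-8) - 5)) = 76/(-1/484 + (0 - 5)) = 76/(-1/484 - 5) = 76/(-2421/484) = 76*(-484/2421) = -36784/2421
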